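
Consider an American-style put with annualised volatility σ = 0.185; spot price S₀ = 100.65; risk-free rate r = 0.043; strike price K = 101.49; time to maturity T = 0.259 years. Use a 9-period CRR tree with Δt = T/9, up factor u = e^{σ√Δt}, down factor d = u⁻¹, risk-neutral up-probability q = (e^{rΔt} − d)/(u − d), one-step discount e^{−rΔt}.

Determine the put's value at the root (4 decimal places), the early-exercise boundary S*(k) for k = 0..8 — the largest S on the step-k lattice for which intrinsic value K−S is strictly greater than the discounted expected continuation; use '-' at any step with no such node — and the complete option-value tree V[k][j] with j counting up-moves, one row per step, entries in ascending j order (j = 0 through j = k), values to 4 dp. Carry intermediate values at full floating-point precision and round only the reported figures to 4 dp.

Δt=0.02878  u=1.03188  d=0.96910  q=0.51188  discount=0.99876
step 9 (expiry): payoffs max(K−S,0) = 25.6066 20.6910 15.4569 9.8838 3.9497 0.0000 0.0000 0.0000 0.0000 0.0000
step 8: (k=8,j=0): S=78.3027, (K−S)⁺=23.1873, hold=23.0618 ⇒ V=23.1873 exercise | (k=8,j=1): S=83.3750, (K−S)⁺=18.1150, hold=17.9895 ⇒ V=18.1150 exercise | (k=8,j=2): S=88.7759, (K−S)⁺=12.7141, hold=12.5886 ⇒ V=12.7141 exercise | (k=8,j=3): S=94.5267, (K−S)⁺=6.9633, hold=6.8378 ⇒ V=6.9633 exercise | (k=8,j=4): S=100.6500, (K−S)⁺=0.8400, hold=1.9255 ⇒ V=1.9255 continue | (k=8,j=5): S=107.1700, (K−S)⁺=0.0000, hold=0.0000 ⇒ V=0.0000 continue | (k=8,j=6): S=114.1123, (K−S)⁺=0.0000, hold=0.0000 ⇒ V=0.0000 continue | (k=8,j=7): S=121.5043, (K−S)⁺=0.0000, hold=0.0000 ⇒ V=0.0000 continue | (k=8,j=8): S=129.3752, (K−S)⁺=0.0000, hold=0.0000 ⇒ V=0.0000 continue  boundary S*=94.5267
step 7: (k=7,j=0): S=80.7990, (K−S)⁺=20.6910, hold=20.5654 ⇒ V=20.6910 exercise | (k=7,j=1): S=86.0331, (K−S)⁺=15.4569, hold=15.3314 ⇒ V=15.4569 exercise | (k=7,j=2): S=91.6062, (K−S)⁺=9.8838, hold=9.7583 ⇒ V=9.8838 exercise | (k=7,j=3): S=97.5403, (K−S)⁺=3.9497, hold=4.3792 ⇒ V=4.3792 continue | (k=7,j=4): S=103.8588, (K−S)⁺=0.0000, hold=0.9387 ⇒ V=0.9387 continue | (k=7,j=5): S=110.5867, (K−S)⁺=0.0000, hold=0.0000 ⇒ V=0.0000 continue | (k=7,j=6): S=117.7503, (K−S)⁺=0.0000, hold=0.0000 ⇒ V=0.0000 continue | (k=7,j=7): S=125.3780, (K−S)⁺=0.0000, hold=0.0000 ⇒ V=0.0000 continue  boundary S*=91.6062
step 6: (k=6,j=0): S=83.3750, (K−S)⁺=18.1150, hold=17.9895 ⇒ V=18.1150 exercise | (k=6,j=1): S=88.7759, (K−S)⁺=12.7141, hold=12.5886 ⇒ V=12.7141 exercise | (k=6,j=2): S=94.5267, (K−S)⁺=6.9633, hold=7.0574 ⇒ V=7.0574 continue | (k=6,j=3): S=100.6500, (K−S)⁺=0.8400, hold=2.6148 ⇒ V=2.6148 continue | (k=6,j=4): S=107.1700, (K−S)⁺=0.0000, hold=0.4577 ⇒ V=0.4577 continue | (k=6,j=5): S=114.1123, (K−S)⁺=0.0000, hold=0.0000 ⇒ V=0.0000 continue | (k=6,j=6): S=121.5043, (K−S)⁺=0.0000, hold=0.0000 ⇒ V=0.0000 continue  boundary S*=88.7759
step 5: (k=5,j=0): S=86.0331, (K−S)⁺=15.4569, hold=15.3314 ⇒ V=15.4569 exercise | (k=5,j=1): S=91.6062, (K−S)⁺=9.8838, hold=9.8064 ⇒ V=9.8838 exercise | (k=5,j=2): S=97.5403, (K−S)⁺=3.9497, hold=4.7774 ⇒ V=4.7774 continue | (k=5,j=3): S=103.8588, (K−S)⁺=0.0000, hold=1.5088 ⇒ V=1.5088 continue | (k=5,j=4): S=110.5867, (K−S)⁺=0.0000, hold=0.2231 ⇒ V=0.2231 continue | (k=5,j=5): S=117.7503, (K−S)⁺=0.0000, hold=0.0000 ⇒ V=0.0000 continue  boundary S*=91.6062
step 4: (k=4,j=0): S=88.7759, (K−S)⁺=12.7141, hold=12.5886 ⇒ V=12.7141 exercise | (k=4,j=1): S=94.5267, (K−S)⁺=6.9633, hold=7.2610 ⇒ V=7.2610 continue | (k=4,j=2): S=100.6500, (K−S)⁺=0.8400, hold=3.1004 ⇒ V=3.1004 continue | (k=4,j=3): S=107.1700, (K−S)⁺=0.0000, hold=0.8496 ⇒ V=0.8496 continue | (k=4,j=4): S=114.1123, (K−S)⁺=0.0000, hold=0.1088 ⇒ V=0.1088 continue  boundary S*=88.7759
step 3: (k=3,j=0): S=91.6062, (K−S)⁺=9.8838, hold=9.9105 ⇒ V=9.9105 continue | (k=3,j=1): S=97.5403, (K−S)⁺=3.9497, hold=5.1249 ⇒ V=5.1249 continue | (k=3,j=2): S=103.8588, (K−S)⁺=0.0000, hold=1.9459 ⇒ V=1.9459 continue | (k=3,j=3): S=110.5867, (K−S)⁺=0.0000, hold=0.4698 ⇒ V=0.4698 continue  boundary S*=-
step 2: (k=2,j=0): S=94.5267, (K−S)⁺=6.9633, hold=7.4516 ⇒ V=7.4516 continue | (k=2,j=1): S=100.6500, (K−S)⁺=0.8400, hold=3.4933 ⇒ V=3.4933 continue | (k=2,j=2): S=107.1700, (K−S)⁺=0.0000, hold=1.1888 ⇒ V=1.1888 continue  boundary S*=-
step 1: (k=1,j=0): S=97.5403, (K−S)⁺=3.9497, hold=5.4187 ⇒ V=5.4187 continue | (k=1,j=1): S=103.8588, (K−S)⁺=0.0000, hold=2.3108 ⇒ V=2.3108 continue  boundary S*=-
step 0: (k=0,j=0): S=100.6500, (K−S)⁺=0.8400, hold=3.8231 ⇒ V=3.8231 continue  boundary S*=-

price = 3.8231
boundary = - - - - 88.7759 91.6062 88.7759 91.6062 94.5267
tree:
3.8231
5.4187 2.3108
7.4516 3.4933 1.1888
9.9105 5.1249 1.9459 0.4698
12.7141 7.2610 3.1004 0.8496 0.1088
15.4569 9.8838 4.7774 1.5088 0.2231 0.0000
18.1150 12.7141 7.0574 2.6148 0.4577 0.0000 0.0000
20.6910 15.4569 9.8838 4.3792 0.9387 0.0000 0.0000 0.0000
23.1873 18.1150 12.7141 6.9633 1.9255 0.0000 0.0000 0.0000 0.0000
25.6066 20.6910 15.4569 9.8838 3.9497 0.0000 0.0000 0.0000 0.0000 0.0000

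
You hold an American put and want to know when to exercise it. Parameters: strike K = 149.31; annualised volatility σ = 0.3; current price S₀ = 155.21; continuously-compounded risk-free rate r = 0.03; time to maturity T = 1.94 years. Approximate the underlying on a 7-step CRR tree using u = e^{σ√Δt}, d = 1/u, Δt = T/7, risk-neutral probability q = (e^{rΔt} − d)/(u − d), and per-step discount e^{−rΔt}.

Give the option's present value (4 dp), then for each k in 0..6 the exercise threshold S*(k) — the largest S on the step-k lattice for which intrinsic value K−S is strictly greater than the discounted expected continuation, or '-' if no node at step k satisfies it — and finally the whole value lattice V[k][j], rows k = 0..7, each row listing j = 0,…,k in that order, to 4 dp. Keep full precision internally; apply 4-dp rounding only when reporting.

params: Δt=0.27714 u=1.17109 d=0.85391 q=0.48692 e^(-rΔt)=0.99172
t_7 payoffs: 97.9301 78.8452 52.6712 16.7751 0.0000 0.0000 0.0000 0.0000
t_6: node(6,0) S=60.1704 payoff=89.1396 vs cont=87.9033 → 89.1396 [stop]  node(6,1) S=82.5205 payoff=66.7895 vs cont=65.5532 → 66.7895 [stop]  node(6,2) S=113.1725 payoff=36.1375 vs cont=34.9013 → 36.1375 [stop]  node(6,3) S=155.2100 payoff=0.0000 vs cont=8.5357 → 8.5357 [wait]  node(6,4) S=212.8622 payoff=0.0000 vs cont=0.0000 → 0.0000 [wait]  node(6,5) S=291.9292 payoff=0.0000 vs cont=0.0000 → 0.0000 [wait]  node(6,6) S=400.3654 payoff=0.0000 vs cont=0.0000 → 0.0000 [wait]  ⇒ S*(6)=113.1725
t_5: node(5,0) S=70.4648 payoff=78.8452 vs cont=77.6089 → 78.8452 [stop]  node(5,1) S=96.6388 payoff=52.6712 vs cont=51.4350 → 52.6712 [stop]  node(5,2) S=132.5349 payoff=16.7751 vs cont=22.5097 → 22.5097 [wait]  node(5,3) S=181.7645 payoff=0.0000 vs cont=4.3432 → 4.3432 [wait]  node(5,4) S=249.2804 payoff=0.0000 vs cont=0.0000 → 0.0000 [wait]  node(5,5) S=341.8747 payoff=0.0000 vs cont=0.0000 → 0.0000 [wait]  ⇒ S*(5)=96.6388
t_4: node(4,0) S=82.5205 payoff=66.7895 vs cont=65.5532 → 66.7895 [stop]  node(4,1) S=113.1725 payoff=36.1375 vs cont=37.6704 → 37.6704 [wait]  node(4,2) S=155.2100 payoff=0.0000 vs cont=13.5509 → 13.5509 [wait]  node(4,3) S=212.8622 payoff=0.0000 vs cont=2.2100 → 2.2100 [wait]  node(4,4) S=291.9292 payoff=0.0000 vs cont=0.0000 → 0.0000 [wait]  ⇒ S*(4)=82.5205
t_3: node(3,0) S=96.6388 payoff=52.6712 vs cont=52.1752 → 52.6712 [stop]  node(3,1) S=132.5349 payoff=16.7751 vs cont=25.7115 → 25.7115 [wait]  node(3,2) S=181.7645 payoff=0.0000 vs cont=7.9623 → 7.9623 [wait]  node(3,3) S=249.2804 payoff=0.0000 vs cont=1.1245 → 1.1245 [wait]  ⇒ S*(3)=96.6388
t_2: node(2,0) S=113.1725 payoff=36.1375 vs cont=39.2166 → 39.2166 [wait]  node(2,1) S=155.2100 payoff=0.0000 vs cont=16.9277 → 16.9277 [wait]  node(2,2) S=212.8622 payoff=0.0000 vs cont=4.5945 → 4.5945 [wait]  ⇒ S*(2)=-
t_1: node(1,0) S=132.5349 payoff=16.7751 vs cont=28.1288 → 28.1288 [wait]  node(1,1) S=181.7645 payoff=0.0000 vs cont=10.8320 → 10.8320 [wait]  ⇒ S*(1)=-
t_0: node(0,0) S=155.2100 payoff=0.0000 vs cont=19.5434 → 19.5434 [wait]  ⇒ S*(0)=-

price = 19.5434
boundary = - - - 96.6388 82.5205 96.6388 113.1725
tree:
19.5434
28.1288 10.8320
39.2166 16.9277 4.5945
52.6712 25.7115 7.9623 1.1245
66.7895 37.6704 13.5509 2.2100 0.0000
78.8452 52.6712 22.5097 4.3432 0.0000 0.0000
89.1396 66.7895 36.1375 8.5357 0.0000 0.0000 0.0000
97.9301 78.8452 52.6712 16.7751 0.0000 0.0000 0.0000 0.0000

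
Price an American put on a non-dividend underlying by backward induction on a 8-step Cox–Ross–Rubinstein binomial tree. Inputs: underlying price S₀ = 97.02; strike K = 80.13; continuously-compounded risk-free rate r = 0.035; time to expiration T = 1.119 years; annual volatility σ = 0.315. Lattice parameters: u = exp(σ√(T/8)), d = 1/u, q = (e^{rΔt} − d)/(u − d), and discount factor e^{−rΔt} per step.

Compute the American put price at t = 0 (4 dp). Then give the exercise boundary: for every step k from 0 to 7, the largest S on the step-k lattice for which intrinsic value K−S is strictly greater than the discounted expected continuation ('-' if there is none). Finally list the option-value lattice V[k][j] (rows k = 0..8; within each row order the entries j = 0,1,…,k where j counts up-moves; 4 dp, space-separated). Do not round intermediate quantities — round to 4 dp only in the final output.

price = 4.3645
boundary = - - - - - 53.8321 60.5627 68.1348
tree:
4.3645
6.6537 2.0384
9.8904 3.3696 0.6808
14.2603 5.4656 1.2335 0.1155
19.8108 8.6570 2.2167 0.2282 0.0000
26.2979 13.2934 3.9440 0.4508 0.0000 0.0000
32.2805 19.5673 6.9318 0.8906 0.0000 0.0000 0.0000
37.5983 26.2979 11.9952 1.7595 0.0000 0.0000 0.0000 0.0000
42.3250 32.2805 19.5673 3.4763 0.0000 0.0000 0.0000 0.0000 0.0000

params: Δt=0.13987 u=1.12503 d=0.88887 q=0.49136 e^(-rΔt)=0.99512
t_8 payoffs: 42.3250 32.2805 19.5673 3.4763 0.0000 0.0000 0.0000 0.0000 0.0000
t_7: node(7,0) S=42.5317 payoff=37.5983 vs cont=37.2070 → 37.5983 [stop]  node(7,1) S=53.8321 payoff=26.2979 vs cont=25.9066 → 26.2979 [stop]  node(7,2) S=68.1348 payoff=11.9952 vs cont=11.6039 → 11.9952 [stop]  node(7,3) S=86.2377 payoff=0.0000 vs cont=1.7595 → 1.7595 [wait]  node(7,4) S=109.1504 payoff=0.0000 vs cont=0.0000 → 0.0000 [wait]  node(7,5) S=138.1508 payoff=0.0000 vs cont=0.0000 → 0.0000 [wait]  node(7,6) S=174.8564 payoff=0.0000 vs cont=0.0000 → 0.0000 [wait]  node(7,7) S=221.3144 payoff=0.0000 vs cont=0.0000 → 0.0000 [wait]  ⇒ S*(7)=68.1348
t_6: node(6,0) S=47.8495 payoff=32.2805 vs cont=31.8892 → 32.2805 [stop]  node(6,1) S=60.5627 payoff=19.5673 vs cont=19.1760 → 19.5673 [stop]  node(6,2) S=76.6537 payoff=3.4763 vs cont=6.9318 → 6.9318 [wait]  node(6,3) S=97.0200 payoff=0.0000 vs cont=0.8906 → 0.8906 [wait]  node(6,4) S=122.7975 payoff=0.0000 vs cont=0.0000 → 0.0000 [wait]  node(6,5) S=155.4238 payoff=0.0000 vs cont=0.0000 → 0.0000 [wait]  node(6,6) S=196.7187 payoff=0.0000 vs cont=0.0000 → 0.0000 [wait]  ⇒ S*(6)=60.5627
t_5: node(5,0) S=53.8321 payoff=26.2979 vs cont=25.9066 → 26.2979 [stop]  node(5,1) S=68.1348 payoff=11.9952 vs cont=13.2934 → 13.2934 [wait]  node(5,2) S=86.2377 payoff=0.0000 vs cont=3.9440 → 3.9440 [wait]  node(5,3) S=109.1504 payoff=0.0000 vs cont=0.4508 → 0.4508 [wait]  node(5,4) S=138.1508 payoff=0.0000 vs cont=0.0000 → 0.0000 [wait]  node(5,5) S=174.8564 payoff=0.0000 vs cont=0.0000 → 0.0000 [wait]  ⇒ S*(5)=53.8321
t_4: node(4,0) S=60.5627 payoff=19.5673 vs cont=19.8108 → 19.8108 [wait]  node(4,1) S=76.6537 payoff=3.4763 vs cont=8.6570 → 8.6570 [wait]  node(4,2) S=97.0200 payoff=0.0000 vs cont=2.2167 → 2.2167 [wait]  node(4,3) S=122.7975 payoff=0.0000 vs cont=0.2282 → 0.2282 [wait]  node(4,4) S=155.4238 payoff=0.0000 vs cont=0.0000 → 0.0000 [wait]  ⇒ S*(4)=-
t_3: node(3,0) S=68.1348 payoff=11.9952 vs cont=14.2603 → 14.2603 [wait]  node(3,1) S=86.2377 payoff=0.0000 vs cont=5.4656 → 5.4656 [wait]  node(3,2) S=109.1504 payoff=0.0000 vs cont=1.2335 → 1.2335 [wait]  node(3,3) S=138.1508 payoff=0.0000 vs cont=0.1155 → 0.1155 [wait]  ⇒ S*(3)=-
t_2: node(2,0) S=76.6537 payoff=3.4763 vs cont=9.8904 → 9.8904 [wait]  node(2,1) S=97.0200 payoff=0.0000 vs cont=3.3696 → 3.3696 [wait]  node(2,2) S=122.7975 payoff=0.0000 vs cont=0.6808 → 0.6808 [wait]  ⇒ S*(2)=-
t_1: node(1,0) S=86.2377 payoff=0.0000 vs cont=6.6537 → 6.6537 [wait]  node(1,1) S=109.1504 payoff=0.0000 vs cont=2.0384 → 2.0384 [wait]  ⇒ S*(1)=-
t_0: node(0,0) S=97.0200 payoff=0.0000 vs cont=4.3645 → 4.3645 [wait]  ⇒ S*(0)=-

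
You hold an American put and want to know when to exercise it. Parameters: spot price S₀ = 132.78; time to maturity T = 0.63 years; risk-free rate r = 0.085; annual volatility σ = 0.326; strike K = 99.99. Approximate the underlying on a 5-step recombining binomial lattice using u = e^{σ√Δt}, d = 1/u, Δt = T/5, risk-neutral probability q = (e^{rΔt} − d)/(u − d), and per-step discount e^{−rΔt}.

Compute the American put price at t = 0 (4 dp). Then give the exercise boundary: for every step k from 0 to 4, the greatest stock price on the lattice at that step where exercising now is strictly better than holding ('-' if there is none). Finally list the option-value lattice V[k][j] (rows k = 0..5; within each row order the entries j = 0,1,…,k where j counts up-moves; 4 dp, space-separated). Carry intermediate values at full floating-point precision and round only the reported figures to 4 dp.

price = 1.5063
boundary = - - - - 83.5813
tree:
1.5063
2.8129 0.3195
5.1748 0.6694 0.0000
9.3368 1.4024 0.0000 0.0000
16.4087 2.9380 0.0000 0.0000 0.0000
25.5420 6.1550 0.0000 0.0000 0.0000 0.0000

Δt=0.12600  u=1.12268  d=0.89073  q=0.51752  discount=0.98935
step 5 (expiry): payoffs max(K−S,0) = 25.5420 6.1550 0.0000 0.0000 0.0000 0.0000
step 4: (k=4,j=0): S=83.5813, (K−S)⁺=16.4087, hold=15.3435 ⇒ V=16.4087 exercise | (k=4,j=1): S=105.3467, (K−S)⁺=0.0000, hold=2.9380 ⇒ V=2.9380 continue | (k=4,j=2): S=132.7800, (K−S)⁺=0.0000, hold=0.0000 ⇒ V=0.0000 continue | (k=4,j=3): S=167.3572, (K−S)⁺=0.0000, hold=0.0000 ⇒ V=0.0000 continue | (k=4,j=4): S=210.9387, (K−S)⁺=0.0000, hold=0.0000 ⇒ V=0.0000 continue  boundary S*=83.5813
step 3: (k=3,j=0): S=93.8350, (K−S)⁺=6.1550, hold=9.3368 ⇒ V=9.3368 continue | (k=3,j=1): S=118.2706, (K−S)⁺=0.0000, hold=1.4024 ⇒ V=1.4024 continue | (k=3,j=2): S=149.0694, (K−S)⁺=0.0000, hold=0.0000 ⇒ V=0.0000 continue | (k=3,j=3): S=187.8886, (K−S)⁺=0.0000, hold=0.0000 ⇒ V=0.0000 continue  boundary S*=-
step 2: (k=2,j=0): S=105.3467, (K−S)⁺=0.0000, hold=5.1748 ⇒ V=5.1748 continue | (k=2,j=1): S=132.7800, (K−S)⁺=0.0000, hold=0.6694 ⇒ V=0.6694 continue | (k=2,j=2): S=167.3572, (K−S)⁺=0.0000, hold=0.0000 ⇒ V=0.0000 continue  boundary S*=-
step 1: (k=1,j=0): S=118.2706, (K−S)⁺=0.0000, hold=2.8129 ⇒ V=2.8129 continue | (k=1,j=1): S=149.0694, (K−S)⁺=0.0000, hold=0.3195 ⇒ V=0.3195 continue  boundary S*=-
step 0: (k=0,j=0): S=132.7800, (K−S)⁺=0.0000, hold=1.5063 ⇒ V=1.5063 continue  boundary S*=-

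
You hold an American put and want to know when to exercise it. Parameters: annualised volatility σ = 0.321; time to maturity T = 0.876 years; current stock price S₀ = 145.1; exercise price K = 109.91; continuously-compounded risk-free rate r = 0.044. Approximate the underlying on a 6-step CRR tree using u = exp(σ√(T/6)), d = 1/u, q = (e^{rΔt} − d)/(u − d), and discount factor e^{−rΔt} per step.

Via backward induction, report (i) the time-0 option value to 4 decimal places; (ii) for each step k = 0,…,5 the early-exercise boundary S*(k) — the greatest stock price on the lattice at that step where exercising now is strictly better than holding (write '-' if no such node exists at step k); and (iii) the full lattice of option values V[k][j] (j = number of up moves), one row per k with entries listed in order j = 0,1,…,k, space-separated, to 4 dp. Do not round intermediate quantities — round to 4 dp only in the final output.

price = 2.6421
boundary = - - - - 88.8374 78.5829
tree:
2.6421
4.6170 0.6664
7.9059 1.3296 0.0000
13.1678 2.6529 0.0000 0.0000
21.0726 5.2932 0.0000 0.0000 0.0000
31.3271 10.5614 0.0000 0.0000 0.0000 0.0000
40.3980 21.0726 0.0000 0.0000 0.0000 0.0000 0.0000

Δt=0.14600  u=1.13049  d=0.88457  q=0.49558  discount=0.99360
step 6 (expiry): payoffs max(K−S,0) = 40.3980 21.0726 0.0000 0.0000 0.0000 0.0000 0.0000
step 5: (k=5,j=0): S=78.5829, (K−S)⁺=31.3271, hold=30.6233 ⇒ V=31.3271 exercise | (k=5,j=1): S=100.4300, (K−S)⁺=9.4800, hold=10.5614 ⇒ V=10.5614 continue | (k=5,j=2): S=128.3511, (K−S)⁺=0.0000, hold=0.0000 ⇒ V=0.0000 continue | (k=5,j=3): S=164.0346, (K−S)⁺=0.0000, hold=0.0000 ⇒ V=0.0000 continue | (k=5,j=4): S=209.6386, (K−S)⁺=0.0000, hold=0.0000 ⇒ V=0.0000 continue | (k=5,j=5): S=267.9212, (K−S)⁺=0.0000, hold=0.0000 ⇒ V=0.0000 continue  boundary S*=78.5829
step 4: (k=4,j=0): S=88.8374, (K−S)⁺=21.0726, hold=20.9013 ⇒ V=21.0726 exercise | (k=4,j=1): S=113.5355, (K−S)⁺=0.0000, hold=5.2932 ⇒ V=5.2932 continue | (k=4,j=2): S=145.1000, (K−S)⁺=0.0000, hold=0.0000 ⇒ V=0.0000 continue | (k=4,j=3): S=185.4399, (K−S)⁺=0.0000, hold=0.0000 ⇒ V=0.0000 continue | (k=4,j=4): S=236.9950, (K−S)⁺=0.0000, hold=0.0000 ⇒ V=0.0000 continue  boundary S*=88.8374
step 3: (k=3,j=0): S=100.4300, (K−S)⁺=9.4800, hold=13.1678 ⇒ V=13.1678 continue | (k=3,j=1): S=128.3511, (K−S)⁺=0.0000, hold=2.6529 ⇒ V=2.6529 continue | (k=3,j=2): S=164.0346, (K−S)⁺=0.0000, hold=0.0000 ⇒ V=0.0000 continue | (k=3,j=3): S=209.6386, (K−S)⁺=0.0000, hold=0.0000 ⇒ V=0.0000 continue  boundary S*=-
step 2: (k=2,j=0): S=113.5355, (K−S)⁺=0.0000, hold=7.9059 ⇒ V=7.9059 continue | (k=2,j=1): S=145.1000, (K−S)⁺=0.0000, hold=1.3296 ⇒ V=1.3296 continue | (k=2,j=2): S=185.4399, (K−S)⁺=0.0000, hold=0.0000 ⇒ V=0.0000 continue  boundary S*=-
step 1: (k=1,j=0): S=128.3511, (K−S)⁺=0.0000, hold=4.6170 ⇒ V=4.6170 continue | (k=1,j=1): S=164.0346, (K−S)⁺=0.0000, hold=0.6664 ⇒ V=0.6664 continue  boundary S*=-
step 0: (k=0,j=0): S=145.1000, (K−S)⁺=0.0000, hold=2.6421 ⇒ V=2.6421 continue  boundary S*=-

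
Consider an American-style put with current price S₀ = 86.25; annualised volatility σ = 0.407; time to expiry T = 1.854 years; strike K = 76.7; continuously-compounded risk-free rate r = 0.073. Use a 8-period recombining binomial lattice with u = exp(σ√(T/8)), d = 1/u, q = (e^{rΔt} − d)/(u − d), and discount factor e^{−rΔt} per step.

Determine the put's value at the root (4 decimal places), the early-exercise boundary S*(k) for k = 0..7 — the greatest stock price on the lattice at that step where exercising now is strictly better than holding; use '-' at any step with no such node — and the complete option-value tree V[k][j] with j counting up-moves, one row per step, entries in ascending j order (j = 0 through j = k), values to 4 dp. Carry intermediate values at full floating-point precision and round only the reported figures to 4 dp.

price = 9.7541
boundary = - - - 47.9163 39.3905 47.9163 39.3905 47.9163
tree:
9.7541
14.4344 5.3050
20.7356 8.4895 2.2318
28.7837 13.2220 3.9434 0.5588
37.3095 19.9159 6.8336 1.1242 0.0000
44.3183 28.7837 11.5357 2.2615 0.0000 0.0000
50.0800 37.3095 18.7573 4.5496 0.0000 0.0000 0.0000
54.8166 44.3183 28.7837 9.1526 0.0000 0.0000 0.0000 0.0000
58.7103 50.0800 37.3095 18.4125 0.0000 0.0000 0.0000 0.0000 0.0000

Δt=0.23175, u=1.21644, d=0.82207, q=0.49444, disc=e^(-rΔt)=0.98322
k=8 terminal: V=max(K-S,0) → 58.7103 50.0800 37.3095 18.4125 0.0000 0.0000 0.0000 0.0000 0.0000
k=7: j=0 S=21.8834 intr=54.8166 cont=53.5299 V=54.8166[EX]; j=1 S=32.3817 intr=44.3183 cont=43.0317 V=44.3183[EX]; j=2 S=47.9163 intr=28.7837 cont=27.4970 V=28.7837[EX]; j=3 S=70.9034 intr=5.7966 cont=9.1526 V=9.1526[hold]; j=4 S=104.9183 intr=0.0000 cont=0.0000 V=0.0000[hold]; j=5 S=155.2512 intr=0.0000 cont=0.0000 V=0.0000[hold]; j=6 S=229.7307 intr=0.0000 cont=0.0000 V=0.0000[hold]; j=7 S=339.9405 intr=0.0000 cont=0.0000 V=0.0000[hold]  S*(7)=47.9163
k=6: j=0 S=26.6200 intr=50.0800 cont=48.7934 V=50.0800[EX]; j=1 S=39.3905 intr=37.3095 cont=36.0228 V=37.3095[EX]; j=2 S=58.2875 intr=18.4125 cont=18.7573 V=18.7573[hold]; j=3 S=86.2500 intr=0.0000 cont=4.5496 V=4.5496[hold]; j=4 S=127.6271 intr=0.0000 cont=0.0000 V=0.0000[hold]; j=5 S=188.8544 intr=0.0000 cont=0.0000 V=0.0000[hold]; j=6 S=279.4544 intr=0.0000 cont=0.0000 V=0.0000[hold]  S*(6)=39.3905
k=5: j=0 S=32.3817 intr=44.3183 cont=43.0317 V=44.3183[EX]; j=1 S=47.9163 intr=28.7837 cont=27.6647 V=28.7837[EX]; j=2 S=70.9034 intr=5.7966 cont=11.5357 V=11.5357[hold]; j=3 S=104.9183 intr=0.0000 cont=2.2615 V=2.2615[hold]; j=4 S=155.2512 intr=0.0000 cont=0.0000 V=0.0000[hold]; j=5 S=229.7307 intr=0.0000 cont=0.0000 V=0.0000[hold]  S*(5)=47.9163
k=4: j=0 S=39.3905 intr=37.3095 cont=36.0228 V=37.3095[EX]; j=1 S=58.2875 intr=18.4125 cont=19.9159 V=19.9159[hold]; j=2 S=86.2500 intr=0.0000 cont=6.8336 V=6.8336[hold]; j=3 S=127.6271 intr=0.0000 cont=1.1242 V=1.1242[hold]; j=4 S=188.8544 intr=0.0000 cont=0.0000 V=0.0000[hold]  S*(4)=39.3905
k=3: j=0 S=47.9163 intr=28.7837 cont=28.2279 V=28.7837[EX]; j=1 S=70.9034 intr=5.7966 cont=13.2220 V=13.2220[hold]; j=2 S=104.9183 intr=0.0000 cont=3.9434 V=3.9434[hold]; j=3 S=155.2512 intr=0.0000 cont=0.5588 V=0.5588[hold]  S*(3)=47.9163
k=2: j=0 S=58.2875 intr=18.4125 cont=20.7356 V=20.7356[hold]; j=1 S=86.2500 intr=0.0000 cont=8.4895 V=8.4895[hold]; j=2 S=127.6271 intr=0.0000 cont=2.2318 V=2.2318[hold]  S*(2)=-
k=1: j=0 S=70.9034 intr=5.7966 cont=14.4344 V=14.4344[hold]; j=1 S=104.9183 intr=0.0000 cont=5.3050 V=5.3050[hold]  S*(1)=-
k=0: j=0 S=86.2500 intr=0.0000 cont=9.7541 V=9.7541[hold]  S*(0)=-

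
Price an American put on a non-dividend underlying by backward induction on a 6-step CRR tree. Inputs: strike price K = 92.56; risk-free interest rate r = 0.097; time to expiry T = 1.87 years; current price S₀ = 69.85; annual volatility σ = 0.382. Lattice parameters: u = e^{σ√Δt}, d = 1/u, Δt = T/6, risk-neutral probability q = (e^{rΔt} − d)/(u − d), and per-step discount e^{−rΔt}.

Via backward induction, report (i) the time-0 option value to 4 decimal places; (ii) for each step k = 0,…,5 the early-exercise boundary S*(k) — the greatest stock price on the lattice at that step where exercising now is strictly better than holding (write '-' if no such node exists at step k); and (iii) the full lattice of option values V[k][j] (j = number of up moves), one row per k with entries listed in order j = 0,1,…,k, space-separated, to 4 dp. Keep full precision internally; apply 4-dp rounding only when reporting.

price = 24.2438
boundary = - 56.4351 45.5965 56.4351 69.8500 56.4351
tree:
24.2438
36.1249 14.6376
46.9635 23.4745 7.2917
55.7205 36.1249 13.1079 2.3182
62.7956 46.9635 22.7100 4.9602 0.0000
68.5120 55.7205 36.1249 10.6135 0.0000 0.0000
73.1305 62.7956 46.9635 22.7100 0.0000 0.0000 0.0000

Δt=0.31167  u=1.23771  d=0.80795  q=0.51831  discount=0.97022
step 6 (expiry): payoffs max(K−S,0) = 73.1305 62.7956 46.9635 22.7100 0.0000 0.0000 0.0000
step 5: (k=5,j=0): S=24.0480, (K−S)⁺=68.5120, hold=65.7556 ⇒ V=68.5120 exercise | (k=5,j=1): S=36.8395, (K−S)⁺=55.7205, hold=52.9641 ⇒ V=55.7205 exercise | (k=5,j=2): S=56.4351, (K−S)⁺=36.1249, hold=33.3686 ⇒ V=36.1249 exercise | (k=5,j=3): S=86.4538, (K−S)⁺=6.1062, hold=10.6135 ⇒ V=10.6135 continue | (k=5,j=4): S=132.4399, (K−S)⁺=0.0000, hold=0.0000 ⇒ V=0.0000 continue | (k=5,j=5): S=202.8868, (K−S)⁺=0.0000, hold=0.0000 ⇒ V=0.0000 continue  boundary S*=56.4351
step 4: (k=4,j=0): S=29.7644, (K−S)⁺=62.7956, hold=60.0393 ⇒ V=62.7956 exercise | (k=4,j=1): S=45.5965, (K−S)⁺=46.9635, hold=44.2071 ⇒ V=46.9635 exercise | (k=4,j=2): S=69.8500, (K−S)⁺=22.7100, hold=22.2202 ⇒ V=22.7100 exercise | (k=4,j=3): S=107.0043, (K−S)⁺=0.0000, hold=4.9602 ⇒ V=4.9602 continue | (k=4,j=4): S=163.9216, (K−S)⁺=0.0000, hold=0.0000 ⇒ V=0.0000 continue  boundary S*=69.8500
step 3: (k=3,j=0): S=36.8395, (K−S)⁺=55.7205, hold=52.9641 ⇒ V=55.7205 exercise | (k=3,j=1): S=56.4351, (K−S)⁺=36.1249, hold=33.3686 ⇒ V=36.1249 exercise | (k=3,j=2): S=86.4538, (K−S)⁺=6.1062, hold=13.1079 ⇒ V=13.1079 continue | (k=3,j=3): S=132.4399, (K−S)⁺=0.0000, hold=2.3182 ⇒ V=2.3182 continue  boundary S*=56.4351
step 2: (k=2,j=0): S=45.5965, (K−S)⁺=46.9635, hold=44.2071 ⇒ V=46.9635 exercise | (k=2,j=1): S=69.8500, (K−S)⁺=22.7100, hold=23.4745 ⇒ V=23.4745 continue | (k=2,j=2): S=107.0043, (K−S)⁺=0.0000, hold=7.2917 ⇒ V=7.2917 continue  boundary S*=45.5965
step 1: (k=1,j=0): S=56.4351, (K−S)⁺=36.1249, hold=33.7530 ⇒ V=36.1249 exercise | (k=1,j=1): S=86.4538, (K−S)⁺=6.1062, hold=14.6376 ⇒ V=14.6376 continue  boundary S*=56.4351
step 0: (k=0,j=0): S=69.8500, (K−S)⁺=22.7100, hold=24.2438 ⇒ V=24.2438 continue  boundary S*=-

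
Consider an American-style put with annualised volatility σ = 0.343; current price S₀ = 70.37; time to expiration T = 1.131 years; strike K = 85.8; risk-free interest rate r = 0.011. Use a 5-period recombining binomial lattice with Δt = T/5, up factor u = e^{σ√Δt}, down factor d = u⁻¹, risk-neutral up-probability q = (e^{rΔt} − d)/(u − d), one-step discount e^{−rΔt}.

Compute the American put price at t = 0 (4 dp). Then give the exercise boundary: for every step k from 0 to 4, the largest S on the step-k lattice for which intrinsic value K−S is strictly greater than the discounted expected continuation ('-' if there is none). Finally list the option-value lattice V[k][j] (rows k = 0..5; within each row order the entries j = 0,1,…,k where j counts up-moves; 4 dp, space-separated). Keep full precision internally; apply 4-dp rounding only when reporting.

params: Δt=0.22620 u=1.17719 d=0.84948 q=0.46691 e^(-rΔt)=0.99751
t_5 payoffs: 54.6721 42.6635 26.0222 2.9610 0.0000 0.0000
t_4: node(4,0) S=36.6435 payoff=49.1565 vs cont=48.9432 → 49.1565 [stop]  node(4,1) S=50.7800 payoff=35.0200 vs cont=34.8068 → 35.0200 [stop]  node(4,2) S=70.3700 payoff=15.4300 vs cont=15.2168 → 15.4300 [stop]  node(4,3) S=97.5175 payoff=0.0000 vs cont=1.5745 → 1.5745 [wait]  node(4,4) S=135.1381 payoff=0.0000 vs cont=0.0000 → 0.0000 [wait]  ⇒ S*(4)=70.3700
t_3: node(3,0) S=43.1365 payoff=42.6635 vs cont=42.4503 → 42.6635 [stop]  node(3,1) S=59.7778 payoff=26.0222 vs cont=25.8090 → 26.0222 [stop]  node(3,2) S=82.8390 payoff=2.9610 vs cont=8.9385 → 8.9385 [wait]  node(3,3) S=114.7969 payoff=0.0000 vs cont=0.8373 → 0.8373 [wait]  ⇒ S*(3)=59.7778
t_2: node(2,0) S=50.7800 payoff=35.0200 vs cont=34.8068 → 35.0200 [stop]  node(2,1) S=70.3700 payoff=15.4300 vs cont=18.0008 → 18.0008 [wait]  node(2,2) S=97.5175 payoff=0.0000 vs cont=5.1431 → 5.1431 [wait]  ⇒ S*(2)=50.7800
t_1: node(1,0) S=59.7778 payoff=26.0222 vs cont=27.0063 → 27.0063 [wait]  node(1,1) S=82.8390 payoff=2.9610 vs cont=11.9676 → 11.9676 [wait]  ⇒ S*(1)=-
t_0: node(0,0) S=70.3700 payoff=15.4300 vs cont=19.9350 → 19.9350 [wait]  ⇒ S*(0)=-

price = 19.9350
boundary = - - 50.7800 59.7778 70.3700
tree:
19.9350
27.0063 11.9676
35.0200 18.0008 5.1431
42.6635 26.0222 8.9385 0.8373
49.1565 35.0200 15.4300 1.5745 0.0000
54.6721 42.6635 26.0222 2.9610 0.0000 0.0000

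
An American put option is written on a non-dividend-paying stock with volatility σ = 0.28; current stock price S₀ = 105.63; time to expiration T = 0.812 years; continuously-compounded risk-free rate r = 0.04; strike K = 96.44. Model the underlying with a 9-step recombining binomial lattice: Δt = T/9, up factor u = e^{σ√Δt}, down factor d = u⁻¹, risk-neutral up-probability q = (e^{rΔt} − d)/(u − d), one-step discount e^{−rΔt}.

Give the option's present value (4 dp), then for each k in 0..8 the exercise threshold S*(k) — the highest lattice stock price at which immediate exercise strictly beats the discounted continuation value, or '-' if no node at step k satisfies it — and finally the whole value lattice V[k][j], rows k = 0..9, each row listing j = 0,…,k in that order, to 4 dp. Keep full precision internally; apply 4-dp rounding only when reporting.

Δt=0.09022  u=1.08774  d=0.91934  q=0.50045  discount=0.99640
step 9 (expiry): payoffs max(K−S,0) = 46.8886 37.8117 27.0721 14.3652 0.0000 0.0000 0.0000 0.0000 0.0000 0.0000
step 8: (k=8,j=0): S=53.8991, (K−S)⁺=42.5409, hold=42.1935 ⇒ V=42.5409 exercise | (k=8,j=1): S=63.7724, (K−S)⁺=32.6676, hold=32.3202 ⇒ V=32.6676 exercise | (k=8,j=2): S=75.4544, (K−S)⁺=20.9856, hold=20.6382 ⇒ V=20.9856 exercise | (k=8,j=3): S=89.2762, (K−S)⁺=7.1638, hold=7.1502 ⇒ V=7.1638 exercise | (k=8,j=4): S=105.6300, (K−S)⁺=0.0000, hold=0.0000 ⇒ V=0.0000 continue | (k=8,j=5): S=124.9795, (K−S)⁺=0.0000, hold=0.0000 ⇒ V=0.0000 continue | (k=8,j=6): S=147.8735, (K−S)⁺=0.0000, hold=0.0000 ⇒ V=0.0000 continue | (k=8,j=7): S=174.9612, (K−S)⁺=0.0000, hold=0.0000 ⇒ V=0.0000 continue | (k=8,j=8): S=207.0109, (K−S)⁺=0.0000, hold=0.0000 ⇒ V=0.0000 continue  boundary S*=89.2762
step 7: (k=7,j=0): S=58.6283, (K−S)⁺=37.8117, hold=37.4643 ⇒ V=37.8117 exercise | (k=7,j=1): S=69.3679, (K−S)⁺=27.0721, hold=26.7247 ⇒ V=27.0721 exercise | (k=7,j=2): S=82.0748, (K−S)⁺=14.3652, hold=14.0177 ⇒ V=14.3652 exercise | (k=7,j=3): S=97.1095, (K−S)⁺=0.0000, hold=3.5657 ⇒ V=3.5657 continue | (k=7,j=4): S=114.8981, (K−S)⁺=0.0000, hold=0.0000 ⇒ V=0.0000 continue | (k=7,j=5): S=135.9454, (K−S)⁺=0.0000, hold=0.0000 ⇒ V=0.0000 continue | (k=7,j=6): S=160.8481, (K−S)⁺=0.0000, hold=0.0000 ⇒ V=0.0000 continue | (k=7,j=7): S=190.3126, (K−S)⁺=0.0000, hold=0.0000 ⇒ V=0.0000 continue  boundary S*=82.0748
step 6: (k=6,j=0): S=63.7724, (K−S)⁺=32.6676, hold=32.3202 ⇒ V=32.6676 exercise | (k=6,j=1): S=75.4544, (K−S)⁺=20.9856, hold=20.6382 ⇒ V=20.9856 exercise | (k=6,j=2): S=89.2762, (K−S)⁺=7.1638, hold=8.9283 ⇒ V=8.9283 continue | (k=6,j=3): S=105.6300, (K−S)⁺=0.0000, hold=1.7748 ⇒ V=1.7748 continue | (k=6,j=4): S=124.9795, (K−S)⁺=0.0000, hold=0.0000 ⇒ V=0.0000 continue | (k=6,j=5): S=147.8735, (K−S)⁺=0.0000, hold=0.0000 ⇒ V=0.0000 continue | (k=6,j=6): S=174.9612, (K−S)⁺=0.0000, hold=0.0000 ⇒ V=0.0000 continue  boundary S*=75.4544
step 5: (k=5,j=0): S=69.3679, (K−S)⁺=27.0721, hold=26.7247 ⇒ V=27.0721 exercise | (k=5,j=1): S=82.0748, (K−S)⁺=14.3652, hold=14.8976 ⇒ V=14.8976 continue | (k=5,j=2): S=97.1095, (K−S)⁺=0.0000, hold=5.3290 ⇒ V=5.3290 continue | (k=5,j=3): S=114.8981, (K−S)⁺=0.0000, hold=0.8834 ⇒ V=0.8834 continue | (k=5,j=4): S=135.9454, (K−S)⁺=0.0000, hold=0.0000 ⇒ V=0.0000 continue | (k=5,j=5): S=160.8481, (K−S)⁺=0.0000, hold=0.0000 ⇒ V=0.0000 continue  boundary S*=69.3679
step 4: (k=4,j=0): S=75.4544, (K−S)⁺=20.9856, hold=20.9037 ⇒ V=20.9856 exercise | (k=4,j=1): S=89.2762, (K−S)⁺=7.1638, hold=10.0725 ⇒ V=10.0725 continue | (k=4,j=2): S=105.6300, (K−S)⁺=0.0000, hold=3.0930 ⇒ V=3.0930 continue | (k=4,j=3): S=124.9795, (K−S)⁺=0.0000, hold=0.4397 ⇒ V=0.4397 continue | (k=4,j=4): S=147.8735, (K−S)⁺=0.0000, hold=0.0000 ⇒ V=0.0000 continue  boundary S*=75.4544
step 3: (k=3,j=0): S=82.0748, (K−S)⁺=14.3652, hold=15.4682 ⇒ V=15.4682 continue | (k=3,j=1): S=97.1095, (K−S)⁺=0.0000, hold=6.5559 ⇒ V=6.5559 continue | (k=3,j=2): S=114.8981, (K−S)⁺=0.0000, hold=1.7588 ⇒ V=1.7588 continue | (k=3,j=3): S=135.9454, (K−S)⁺=0.0000, hold=0.2189 ⇒ V=0.2189 continue  boundary S*=-
step 2: (k=2,j=0): S=89.2762, (K−S)⁺=7.1638, hold=10.9683 ⇒ V=10.9683 continue | (k=2,j=1): S=105.6300, (K−S)⁺=0.0000, hold=4.1402 ⇒ V=4.1402 continue | (k=2,j=2): S=124.9795, (K−S)⁺=0.0000, hold=0.9846 ⇒ V=0.9846 continue  boundary S*=-
step 1: (k=1,j=0): S=97.1095, (K−S)⁺=0.0000, hold=7.5240 ⇒ V=7.5240 continue | (k=1,j=1): S=114.8981, (K−S)⁺=0.0000, hold=2.5517 ⇒ V=2.5517 continue  boundary S*=-
step 0: (k=0,j=0): S=105.6300, (K−S)⁺=0.0000, hold=5.0174 ⇒ V=5.0174 continue  boundary S*=-

price = 5.0174
boundary = - - - - 75.4544 69.3679 75.4544 82.0748 89.2762
tree:
5.0174
7.5240 2.5517
10.9683 4.1402 0.9846
15.4682 6.5559 1.7588 0.2189
20.9856 10.0725 3.0930 0.4397 0.0000
27.0721 14.8976 5.3290 0.8834 0.0000 0.0000
32.6676 20.9856 8.9283 1.7748 0.0000 0.0000 0.0000
37.8117 27.0721 14.3652 3.5657 0.0000 0.0000 0.0000 0.0000
42.5409 32.6676 20.9856 7.1638 0.0000 0.0000 0.0000 0.0000 0.0000
46.8886 37.8117 27.0721 14.3652 0.0000 0.0000 0.0000 0.0000 0.0000 0.0000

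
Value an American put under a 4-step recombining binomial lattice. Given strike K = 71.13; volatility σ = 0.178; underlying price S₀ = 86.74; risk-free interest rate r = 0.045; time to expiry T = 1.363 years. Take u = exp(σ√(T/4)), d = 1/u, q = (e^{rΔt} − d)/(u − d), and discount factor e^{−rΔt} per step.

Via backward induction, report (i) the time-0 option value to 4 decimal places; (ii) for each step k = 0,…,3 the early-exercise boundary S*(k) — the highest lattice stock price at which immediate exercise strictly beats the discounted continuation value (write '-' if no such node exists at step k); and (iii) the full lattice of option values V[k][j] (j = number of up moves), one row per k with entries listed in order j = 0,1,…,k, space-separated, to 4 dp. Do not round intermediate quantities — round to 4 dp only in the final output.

params: Δt=0.34075 u=1.10950 d=0.90131 q=0.54827 e^(-rΔt)=0.98478
t_4 payoffs: 13.8877 0.6658 0.0000 0.0000 0.0000
t_3: node(3,0) S=63.5101 payoff=7.6199 vs cont=6.5375 → 7.6199 [stop]  node(3,1) S=78.1797 payoff=0.0000 vs cont=0.2962 → 0.2962 [wait]  node(3,2) S=96.2376 payoff=0.0000 vs cont=0.0000 → 0.0000 [wait]  node(3,3) S=118.4666 payoff=0.0000 vs cont=0.0000 → 0.0000 [wait]  ⇒ S*(3)=63.5101
t_2: node(2,0) S=70.4642 payoff=0.6658 vs cont=3.5497 → 3.5497 [wait]  node(2,1) S=86.7400 payoff=0.0000 vs cont=0.1318 → 0.1318 [wait]  node(2,2) S=106.7752 payoff=0.0000 vs cont=0.0000 → 0.0000 [wait]  ⇒ S*(2)=-
t_1: node(1,0) S=78.1797 payoff=0.0000 vs cont=1.6502 → 1.6502 [wait]  node(1,1) S=96.2376 payoff=0.0000 vs cont=0.0586 → 0.0586 [wait]  ⇒ S*(1)=-
t_0: node(0,0) S=86.7400 payoff=0.0000 vs cont=0.7658 → 0.7658 [wait]  ⇒ S*(0)=-

price = 0.7658
boundary = - - - 63.5101
tree:
0.7658
1.6502 0.0586
3.5497 0.1318 0.0000
7.6199 0.2962 0.0000 0.0000
13.8877 0.6658 0.0000 0.0000 0.0000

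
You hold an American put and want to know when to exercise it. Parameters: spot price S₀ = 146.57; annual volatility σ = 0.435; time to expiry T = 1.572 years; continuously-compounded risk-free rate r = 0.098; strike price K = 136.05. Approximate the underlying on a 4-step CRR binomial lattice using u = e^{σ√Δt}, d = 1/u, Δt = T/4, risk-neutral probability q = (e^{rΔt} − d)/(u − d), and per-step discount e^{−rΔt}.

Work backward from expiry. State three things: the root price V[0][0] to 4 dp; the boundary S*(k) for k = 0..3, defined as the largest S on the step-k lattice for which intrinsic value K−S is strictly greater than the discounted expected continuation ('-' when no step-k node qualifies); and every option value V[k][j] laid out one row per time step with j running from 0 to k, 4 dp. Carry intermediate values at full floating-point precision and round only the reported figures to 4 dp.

Δt=0.39300  u=1.31351  d=0.76132  q=0.50335  discount=0.96222
step 4 (expiry): payoffs max(K−S,0) = 86.8102 51.0966 0.0000 0.0000 0.0000
step 3: (k=3,j=0): S=64.6768, (K−S)⁺=71.3732, hold=66.2330 ⇒ V=71.3732 exercise | (k=3,j=1): S=111.5868, (K−S)⁺=24.4632, hold=24.4182 ⇒ V=24.4632 exercise | (k=3,j=2): S=192.5206, (K−S)⁺=0.0000, hold=0.0000 ⇒ V=0.0000 continue | (k=3,j=3): S=332.1557, (K−S)⁺=0.0000, hold=0.0000 ⇒ V=0.0000 continue  boundary S*=111.5868
step 2: (k=2,j=0): S=84.9534, (K−S)⁺=51.0966, hold=45.9564 ⇒ V=51.0966 exercise | (k=2,j=1): S=146.5700, (K−S)⁺=0.0000, hold=11.6905 ⇒ V=11.6905 continue | (k=2,j=2): S=252.8771, (K−S)⁺=0.0000, hold=0.0000 ⇒ V=0.0000 continue  boundary S*=84.9534
step 1: (k=1,j=0): S=111.5868, (K−S)⁺=24.4632, hold=30.0803 ⇒ V=30.0803 continue | (k=1,j=1): S=192.5206, (K−S)⁺=0.0000, hold=5.5867 ⇒ V=5.5867 continue  boundary S*=-
step 0: (k=0,j=0): S=146.5700, (K−S)⁺=0.0000, hold=17.0807 ⇒ V=17.0807 continue  boundary S*=-

price = 17.0807
boundary = - - 84.9534 111.5868
tree:
17.0807
30.0803 5.5867
51.0966 11.6905 0.0000
71.3732 24.4632 0.0000 0.0000
86.8102 51.0966 0.0000 0.0000 0.0000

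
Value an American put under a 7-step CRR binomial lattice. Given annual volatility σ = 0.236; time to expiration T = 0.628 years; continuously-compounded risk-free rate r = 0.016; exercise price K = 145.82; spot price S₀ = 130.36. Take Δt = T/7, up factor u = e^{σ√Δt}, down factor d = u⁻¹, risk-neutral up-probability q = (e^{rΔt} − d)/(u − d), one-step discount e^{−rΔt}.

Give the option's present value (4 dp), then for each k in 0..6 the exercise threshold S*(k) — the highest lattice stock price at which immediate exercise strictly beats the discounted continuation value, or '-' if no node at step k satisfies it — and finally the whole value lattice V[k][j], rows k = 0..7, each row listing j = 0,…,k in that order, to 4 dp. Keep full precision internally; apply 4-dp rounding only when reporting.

price = 19.1921
boundary = - - - 105.4500 113.1738 121.4633 130.3600
tree:
19.1921
25.4867 12.7614
32.6876 18.1404 7.2555
40.3700 24.8661 11.2625 3.1474
47.5666 32.6462 16.9212 5.4639 0.7694
54.2721 40.3700 24.3567 9.3082 1.5183 0.0000
60.5200 47.5666 32.6462 15.4600 2.9959 0.0000 0.0000
66.3415 54.2721 40.3700 24.3567 5.9117 0.0000 0.0000 0.0000

Δt=0.08971, u=1.07325, d=0.93175, q=0.49249, disc=e^(-rΔt)=0.99857
k=7 terminal: V=max(K-S,0) → 66.3415 54.2721 40.3700 24.3567 5.9117 0.0000 0.0000 0.0000
k=6: j=0 S=85.3000 intr=60.5200 cont=60.3108 V=60.5200[EX]; j=1 S=98.2534 intr=47.5666 cont=47.3574 V=47.5666[EX]; j=2 S=113.1738 intr=32.6462 cont=32.4370 V=32.6462[EX]; j=3 S=130.3600 intr=15.4600 cont=15.2508 V=15.4600[EX]; j=4 S=150.1560 intr=0.0000 cont=2.9959 V=2.9959[hold]; j=5 S=172.9582 intr=0.0000 cont=0.0000 V=0.0000[hold]; j=6 S=199.2230 intr=0.0000 cont=0.0000 V=0.0000[hold]  S*(6)=130.3600
k=5: j=0 S=91.5479 intr=54.2721 cont=54.0629 V=54.2721[EX]; j=1 S=105.4500 intr=40.3700 cont=40.1608 V=40.3700[EX]; j=2 S=121.4633 intr=24.3567 cont=24.1475 V=24.3567[EX]; j=3 S=139.9083 intr=5.9117 cont=9.3082 V=9.3082[hold]; j=4 S=161.1543 intr=0.0000 cont=1.5183 V=1.5183[hold]; j=5 S=185.6267 intr=0.0000 cont=0.0000 V=0.0000[hold]  S*(5)=121.4633
k=4: j=0 S=98.2534 intr=47.5666 cont=47.3574 V=47.5666[EX]; j=1 S=113.1738 intr=32.6462 cont=32.4370 V=32.6462[EX]; j=2 S=130.3600 intr=15.4600 cont=16.9212 V=16.9212[hold]; j=3 S=150.1560 intr=0.0000 cont=5.4639 V=5.4639[hold]; j=4 S=172.9582 intr=0.0000 cont=0.7694 V=0.7694[hold]  S*(4)=113.1738
k=3: j=0 S=105.4500 intr=40.3700 cont=40.1608 V=40.3700[EX]; j=1 S=121.4633 intr=24.3567 cont=24.8661 V=24.8661[hold]; j=2 S=139.9083 intr=5.9117 cont=11.2625 V=11.2625[hold]; j=3 S=161.1543 intr=0.0000 cont=3.1474 V=3.1474[hold]  S*(3)=105.4500
k=2: j=0 S=113.1738 intr=32.6462 cont=32.6876 V=32.6876[hold]; j=1 S=130.3600 intr=15.4600 cont=18.1404 V=18.1404[hold]; j=2 S=150.1560 intr=0.0000 cont=7.2555 V=7.2555[hold]  S*(2)=-
k=1: j=0 S=121.4633 intr=24.3567 cont=25.4867 V=25.4867[hold]; j=1 S=139.9083 intr=5.9117 cont=12.7614 V=12.7614[hold]  S*(1)=-
k=0: j=0 S=130.3600 intr=15.4600 cont=19.1921 V=19.1921[hold]  S*(0)=-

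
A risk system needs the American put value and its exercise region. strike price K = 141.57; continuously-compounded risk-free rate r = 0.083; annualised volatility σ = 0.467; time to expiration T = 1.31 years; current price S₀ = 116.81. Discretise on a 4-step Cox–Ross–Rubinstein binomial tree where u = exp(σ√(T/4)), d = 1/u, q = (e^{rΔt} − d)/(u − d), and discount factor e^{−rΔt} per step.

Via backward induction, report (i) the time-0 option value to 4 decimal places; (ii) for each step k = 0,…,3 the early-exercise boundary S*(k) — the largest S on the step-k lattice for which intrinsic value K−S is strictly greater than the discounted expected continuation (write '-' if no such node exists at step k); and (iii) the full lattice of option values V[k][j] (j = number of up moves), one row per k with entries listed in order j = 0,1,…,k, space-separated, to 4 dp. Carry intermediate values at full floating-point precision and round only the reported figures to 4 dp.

params: Δt=0.32750 u=1.30637 d=0.76548 q=0.48453 e^(-rΔt)=0.97318
t_4 payoffs: 101.4636 73.1242 24.7600 0.0000 0.0000
t_3: node(3,0) S=52.3939 payoff=89.1761 vs cont=85.3797 → 89.1761 [stop]  node(3,1) S=89.4156 payoff=52.1544 vs cont=48.3580 → 52.1544 [stop]  node(3,2) S=152.5972 payoff=0.0000 vs cont=12.4209 → 12.4209 [wait]  node(3,3) S=260.4231 payoff=0.0000 vs cont=0.0000 → 0.0000 [wait]  ⇒ S*(3)=89.4156
t_2: node(2,0) S=68.4458 payoff=73.1242 vs cont=69.3278 → 73.1242 [stop]  node(2,1) S=116.8100 payoff=24.7600 vs cont=32.0201 → 32.0201 [wait]  node(2,2) S=199.3485 payoff=0.0000 vs cont=6.2309 → 6.2309 [wait]  ⇒ S*(2)=68.4458
t_1: node(1,0) S=89.4156 payoff=52.1544 vs cont=51.7813 → 52.1544 [stop]  node(1,1) S=152.5972 payoff=0.0000 vs cont=19.0010 → 19.0010 [wait]  ⇒ S*(1)=89.4156
t_0: node(0,0) S=116.8100 payoff=24.7600 vs cont=35.1229 → 35.1229 [wait]  ⇒ S*(0)=-

price = 35.1229
boundary = - 89.4156 68.4458 89.4156
tree:
35.1229
52.1544 19.0010
73.1242 32.0201 6.2309
89.1761 52.1544 12.4209 0.0000
101.4636 73.1242 24.7600 0.0000 0.0000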